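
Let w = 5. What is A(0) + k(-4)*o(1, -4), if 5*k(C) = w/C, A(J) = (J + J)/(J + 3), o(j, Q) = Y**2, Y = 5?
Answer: -25/4 ≈ -6.2500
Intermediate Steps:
o(j, Q) = 25 (o(j, Q) = 5**2 = 25)
A(J) = 2*J/(3 + J) (A(J) = (2*J)/(3 + J) = 2*J/(3 + J))
k(C) = 1/C (k(C) = (5/C)/5 = 1/C)
A(0) + k(-4)*o(1, -4) = 2*0/(3 + 0) + 25/(-4) = 2*0/3 - 1/4*25 = 2*0*(1/3) - 25/4 = 0 - 25/4 = -25/4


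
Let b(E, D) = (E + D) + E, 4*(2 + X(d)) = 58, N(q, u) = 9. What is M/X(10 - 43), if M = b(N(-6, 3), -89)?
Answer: -142/25 ≈ -5.6800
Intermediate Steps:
X(d) = 25/2 (X(d) = -2 + (¼)*58 = -2 + 29/2 = 25/2)
b(E, D) = D + 2*E (b(E, D) = (D + E) + E = D + 2*E)
M = -71 (M = -89 + 2*9 = -89 + 18 = -71)
M/X(10 - 43) = -71/25/2 = -71*2/25 = -142/25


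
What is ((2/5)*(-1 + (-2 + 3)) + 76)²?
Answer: 5776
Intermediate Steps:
((2/5)*(-1 + (-2 + 3)) + 76)² = ((2*(⅕))*(-1 + 1) + 76)² = ((⅖)*0 + 76)² = (0 + 76)² = 76² = 5776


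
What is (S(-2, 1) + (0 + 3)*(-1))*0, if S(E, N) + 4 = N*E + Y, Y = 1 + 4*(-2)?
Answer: 0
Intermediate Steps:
Y = -7 (Y = 1 - 8 = -7)
S(E, N) = -11 + E*N (S(E, N) = -4 + (N*E - 7) = -4 + (E*N - 7) = -4 + (-7 + E*N) = -11 + E*N)
(S(-2, 1) + (0 + 3)*(-1))*0 = ((-11 - 2*1) + (0 + 3)*(-1))*0 = ((-11 - 2) + 3*(-1))*0 = (-13 - 3)*0 = -16*0 = 0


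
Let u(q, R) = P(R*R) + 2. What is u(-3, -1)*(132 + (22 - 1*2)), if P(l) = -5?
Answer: -456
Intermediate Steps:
u(q, R) = -3 (u(q, R) = -5 + 2 = -3)
u(-3, -1)*(132 + (22 - 1*2)) = -3*(132 + (22 - 1*2)) = -3*(132 + (22 - 2)) = -3*(132 + 20) = -3*152 = -456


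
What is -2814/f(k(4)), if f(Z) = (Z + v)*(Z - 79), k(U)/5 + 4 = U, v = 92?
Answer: 1407/3634 ≈ 0.38718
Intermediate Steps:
k(U) = -20 + 5*U
f(Z) = (-79 + Z)*(92 + Z) (f(Z) = (Z + 92)*(Z - 79) = (92 + Z)*(-79 + Z) = (-79 + Z)*(92 + Z))
-2814/f(k(4)) = -2814/(-7268 + (-20 + 5*4)² + 13*(-20 + 5*4)) = -2814/(-7268 + (-20 + 20)² + 13*(-20 + 20)) = -2814/(-7268 + 0² + 13*0) = -2814/(-7268 + 0 + 0) = -2814/(-7268) = -2814*(-1/7268) = 1407/3634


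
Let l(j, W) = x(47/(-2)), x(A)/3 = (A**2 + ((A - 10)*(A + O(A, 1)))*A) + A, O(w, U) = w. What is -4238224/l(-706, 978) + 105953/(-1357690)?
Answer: 717825173639/18569126130 ≈ 38.657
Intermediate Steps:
x(A) = 3*A + 3*A**2 + 6*A**2*(-10 + A) (x(A) = 3*((A**2 + ((A - 10)*(A + A))*A) + A) = 3*((A**2 + ((-10 + A)*(2*A))*A) + A) = 3*((A**2 + (2*A*(-10 + A))*A) + A) = 3*((A**2 + 2*A**2*(-10 + A)) + A) = 3*(A + A**2 + 2*A**2*(-10 + A)) = 3*A + 3*A**2 + 6*A**2*(-10 + A))
l(j, W) = -109416 (l(j, W) = 3*(47/(-2))*(1 - 893/(-2) + 2*(47/(-2))**2) = 3*(47*(-1/2))*(1 - 893*(-1)/2 + 2*(47*(-1/2))**2) = 3*(-47/2)*(1 - 19*(-47/2) + 2*(-47/2)**2) = 3*(-47/2)*(1 + 893/2 + 2*(2209/4)) = 3*(-47/2)*(1 + 893/2 + 2209/2) = 3*(-47/2)*1552 = -109416)
-4238224/l(-706, 978) + 105953/(-1357690) = -4238224/(-109416) + 105953/(-1357690) = -4238224*(-1/109416) + 105953*(-1/1357690) = 529778/13677 - 105953/1357690 = 717825173639/18569126130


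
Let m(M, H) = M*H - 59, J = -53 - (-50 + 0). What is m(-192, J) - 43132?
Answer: -42615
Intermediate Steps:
J = -3 (J = -53 - 1*(-50) = -53 + 50 = -3)
m(M, H) = -59 + H*M (m(M, H) = H*M - 59 = -59 + H*M)
m(-192, J) - 43132 = (-59 - 3*(-192)) - 43132 = (-59 + 576) - 43132 = 517 - 43132 = -42615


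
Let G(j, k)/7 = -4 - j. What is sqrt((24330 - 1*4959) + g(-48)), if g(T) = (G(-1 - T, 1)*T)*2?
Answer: sqrt(53643) ≈ 231.61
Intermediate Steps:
G(j, k) = -28 - 7*j (G(j, k) = 7*(-4 - j) = -28 - 7*j)
g(T) = 2*T*(-21 + 7*T) (g(T) = ((-28 - 7*(-1 - T))*T)*2 = ((-28 + (7 + 7*T))*T)*2 = ((-21 + 7*T)*T)*2 = (T*(-21 + 7*T))*2 = 2*T*(-21 + 7*T))
sqrt((24330 - 1*4959) + g(-48)) = sqrt((24330 - 1*4959) + 14*(-48)*(-3 - 48)) = sqrt((24330 - 4959) + 14*(-48)*(-51)) = sqrt(19371 + 34272) = sqrt(53643)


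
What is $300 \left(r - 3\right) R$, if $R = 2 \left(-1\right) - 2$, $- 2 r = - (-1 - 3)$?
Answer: $6000$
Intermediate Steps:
$r = -2$ ($r = - \frac{\left(-1\right) \left(-1 - 3\right)}{2} = - \frac{\left(-1\right) \left(-4\right)}{2} = \left(- \frac{1}{2}\right) 4 = -2$)
$R = -4$ ($R = -2 - 2 = -4$)
$300 \left(r - 3\right) R = 300 \left(-2 - 3\right) \left(-4\right) = 300 \left(\left(-5\right) \left(-4\right)\right) = 300 \cdot 20 = 6000$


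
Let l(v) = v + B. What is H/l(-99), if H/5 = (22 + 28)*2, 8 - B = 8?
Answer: -500/99 ≈ -5.0505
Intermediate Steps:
B = 0 (B = 8 - 1*8 = 8 - 8 = 0)
H = 500 (H = 5*((22 + 28)*2) = 5*(50*2) = 5*100 = 500)
l(v) = v (l(v) = v + 0 = v)
H/l(-99) = 500/(-99) = 500*(-1/99) = -500/99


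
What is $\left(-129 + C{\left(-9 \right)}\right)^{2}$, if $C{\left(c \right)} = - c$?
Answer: $14400$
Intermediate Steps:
$\left(-129 + C{\left(-9 \right)}\right)^{2} = \left(-129 - -9\right)^{2} = \left(-129 + 9\right)^{2} = \left(-120\right)^{2} = 14400$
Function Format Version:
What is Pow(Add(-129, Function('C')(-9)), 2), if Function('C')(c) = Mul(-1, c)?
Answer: 14400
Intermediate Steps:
Pow(Add(-129, Function('C')(-9)), 2) = Pow(Add(-129, Mul(-1, -9)), 2) = Pow(Add(-129, 9), 2) = Pow(-120, 2) = 14400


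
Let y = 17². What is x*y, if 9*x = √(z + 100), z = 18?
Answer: 289*√118/9 ≈ 348.82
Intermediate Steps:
x = √118/9 (x = √(18 + 100)/9 = √118/9 ≈ 1.2070)
y = 289
x*y = (√118/9)*289 = 289*√118/9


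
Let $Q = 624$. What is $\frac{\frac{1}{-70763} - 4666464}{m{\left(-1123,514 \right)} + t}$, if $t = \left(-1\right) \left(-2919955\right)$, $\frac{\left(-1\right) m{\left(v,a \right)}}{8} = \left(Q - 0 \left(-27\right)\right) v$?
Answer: $- \frac{330212992033}{603323285873} \approx -0.54732$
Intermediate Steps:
$m{\left(v,a \right)} = - 4992 v$ ($m{\left(v,a \right)} = - 8 \left(624 - 0 \left(-27\right)\right) v = - 8 \left(624 - 0\right) v = - 8 \left(624 + 0\right) v = - 8 \cdot 624 v = - 4992 v$)
$t = 2919955$
$\frac{\frac{1}{-70763} - 4666464}{m{\left(-1123,514 \right)} + t} = \frac{\frac{1}{-70763} - 4666464}{\left(-4992\right) \left(-1123\right) + 2919955} = \frac{- \frac{1}{70763} - 4666464}{5606016 + 2919955} = - \frac{330212992033}{70763 \cdot 8525971} = \left(- \frac{330212992033}{70763}\right) \frac{1}{8525971} = - \frac{330212992033}{603323285873}$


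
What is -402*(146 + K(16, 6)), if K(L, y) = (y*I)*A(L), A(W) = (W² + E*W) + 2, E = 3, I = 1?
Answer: -796764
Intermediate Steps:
A(W) = 2 + W² + 3*W (A(W) = (W² + 3*W) + 2 = 2 + W² + 3*W)
K(L, y) = y*(2 + L² + 3*L) (K(L, y) = (y*1)*(2 + L² + 3*L) = y*(2 + L² + 3*L))
-402*(146 + K(16, 6)) = -402*(146 + 6*(2 + 16² + 3*16)) = -402*(146 + 6*(2 + 256 + 48)) = -402*(146 + 6*306) = -402*(146 + 1836) = -402*1982 = -796764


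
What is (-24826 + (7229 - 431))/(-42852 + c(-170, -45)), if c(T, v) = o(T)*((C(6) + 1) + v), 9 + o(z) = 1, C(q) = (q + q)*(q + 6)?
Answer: 4507/10913 ≈ 0.41299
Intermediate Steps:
C(q) = 2*q*(6 + q) (C(q) = (2*q)*(6 + q) = 2*q*(6 + q))
o(z) = -8 (o(z) = -9 + 1 = -8)
c(T, v) = -1160 - 8*v (c(T, v) = -8*((2*6*(6 + 6) + 1) + v) = -8*((2*6*12 + 1) + v) = -8*((144 + 1) + v) = -8*(145 + v) = -1160 - 8*v)
(-24826 + (7229 - 431))/(-42852 + c(-170, -45)) = (-24826 + (7229 - 431))/(-42852 + (-1160 - 8*(-45))) = (-24826 + 6798)/(-42852 + (-1160 + 360)) = -18028/(-42852 - 800) = -18028/(-43652) = -18028*(-1/43652) = 4507/10913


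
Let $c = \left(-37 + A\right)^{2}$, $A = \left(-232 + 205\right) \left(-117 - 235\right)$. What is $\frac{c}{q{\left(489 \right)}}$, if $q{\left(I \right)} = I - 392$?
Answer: $\frac{89624089}{97} \approx 9.2396 \cdot 10^{5}$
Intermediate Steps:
$q{\left(I \right)} = -392 + I$
$A = 9504$ ($A = \left(-27\right) \left(-352\right) = 9504$)
$c = 89624089$ ($c = \left(-37 + 9504\right)^{2} = 9467^{2} = 89624089$)
$\frac{c}{q{\left(489 \right)}} = \frac{89624089}{-392 + 489} = \frac{89624089}{97}$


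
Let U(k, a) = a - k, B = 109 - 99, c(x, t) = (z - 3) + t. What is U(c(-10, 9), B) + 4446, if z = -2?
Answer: 4452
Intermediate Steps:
c(x, t) = -5 + t (c(x, t) = (-2 - 3) + t = -5 + t)
B = 10
U(c(-10, 9), B) + 4446 = (10 - (-5 + 9)) + 4446 = (10 - 1*4) + 4446 = (10 - 4) + 4446 = 6 + 4446 = 4452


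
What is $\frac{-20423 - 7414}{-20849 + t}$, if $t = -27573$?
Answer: $\frac{27837}{48422} \approx 0.57488$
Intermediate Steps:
$\frac{-20423 - 7414}{-20849 + t} = \frac{-20423 - 7414}{-20849 - 27573} = - \frac{27837}{-48422} = \left(-27837\right) \left(- \frac{1}{48422}\right) = \frac{27837}{48422}$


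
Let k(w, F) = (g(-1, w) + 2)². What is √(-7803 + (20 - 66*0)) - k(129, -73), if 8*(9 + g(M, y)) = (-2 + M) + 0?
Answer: -3481/64 + I*√7783 ≈ -54.391 + 88.221*I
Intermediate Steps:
g(M, y) = -37/4 + M/8 (g(M, y) = -9 + ((-2 + M) + 0)/8 = -9 + (-2 + M)/8 = -9 + (-¼ + M/8) = -37/4 + M/8)
k(w, F) = 3481/64 (k(w, F) = ((-37/4 + (⅛)*(-1)) + 2)² = ((-37/4 - ⅛) + 2)² = (-75/8 + 2)² = (-59/8)² = 3481/64)
√(-7803 + (20 - 66*0)) - k(129, -73) = √(-7803 + (20 - 66*0)) - 1*3481/64 = √(-7803 + (20 + 0)) - 3481/64 = √(-7803 + 20) - 3481/64 = √(-7783) - 3481/64 = I*√7783 - 3481/64 = -3481/64 + I*√7783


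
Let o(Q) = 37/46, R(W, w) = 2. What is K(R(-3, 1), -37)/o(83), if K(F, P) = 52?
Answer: 2392/37 ≈ 64.649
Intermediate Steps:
o(Q) = 37/46 (o(Q) = 37*(1/46) = 37/46)
K(R(-3, 1), -37)/o(83) = 52/(37/46) = 52*(46/37) = 2392/37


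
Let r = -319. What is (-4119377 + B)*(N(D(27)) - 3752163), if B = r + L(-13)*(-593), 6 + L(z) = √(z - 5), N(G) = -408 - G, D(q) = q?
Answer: 15446211226524 + 6675871842*I*√2 ≈ 1.5446e+13 + 9.4411e+9*I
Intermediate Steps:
L(z) = -6 + √(-5 + z) (L(z) = -6 + √(z - 5) = -6 + √(-5 + z))
B = 3239 - 1779*I*√2 (B = -319 + (-6 + √(-5 - 13))*(-593) = -319 + (-6 + √(-18))*(-593) = -319 + (-6 + 3*I*√2)*(-593) = -319 + (3558 - 1779*I*√2) = 3239 - 1779*I*√2 ≈ 3239.0 - 2515.9*I)
(-4119377 + B)*(N(D(27)) - 3752163) = (-4119377 + (3239 - 1779*I*√2))*((-408 - 1*27) - 3752163) = (-4116138 - 1779*I*√2)*((-408 - 27) - 3752163) = (-4116138 - 1779*I*√2)*(-435 - 3752163) = (-4116138 - 1779*I*√2)*(-3752598) = 15446211226524 + 6675871842*I*√2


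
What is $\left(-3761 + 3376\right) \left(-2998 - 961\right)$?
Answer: $1524215$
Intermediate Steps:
$\left(-3761 + 3376\right) \left(-2998 - 961\right) = \left(-385\right) \left(-3959\right) = 1524215$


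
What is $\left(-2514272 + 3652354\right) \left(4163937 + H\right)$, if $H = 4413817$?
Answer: $9762187427828$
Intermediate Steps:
$\left(-2514272 + 3652354\right) \left(4163937 + H\right) = \left(-2514272 + 3652354\right) \left(4163937 + 4413817\right) = 1138082 \cdot 8577754 = 9762187427828$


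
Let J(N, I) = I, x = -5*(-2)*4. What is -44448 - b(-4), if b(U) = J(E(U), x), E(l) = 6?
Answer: -44488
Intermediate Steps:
x = 40 (x = 10*4 = 40)
b(U) = 40
-44448 - b(-4) = -44448 - 1*40 = -44448 - 40 = -44488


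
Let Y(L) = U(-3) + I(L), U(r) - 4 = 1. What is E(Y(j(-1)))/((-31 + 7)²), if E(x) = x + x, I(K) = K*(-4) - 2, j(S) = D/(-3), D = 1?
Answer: 13/864 ≈ 0.015046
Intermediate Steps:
U(r) = 5 (U(r) = 4 + 1 = 5)
j(S) = -⅓ (j(S) = 1/(-3) = 1*(-⅓) = -⅓)
I(K) = -2 - 4*K (I(K) = -4*K - 2 = -2 - 4*K)
Y(L) = 3 - 4*L (Y(L) = 5 + (-2 - 4*L) = 3 - 4*L)
E(x) = 2*x
E(Y(j(-1)))/((-31 + 7)²) = (2*(3 - 4*(-⅓)))/((-31 + 7)²) = (2*(3 + 4/3))/((-24)²) = (2*(13/3))/576 = (26/3)*(1/576) = 13/864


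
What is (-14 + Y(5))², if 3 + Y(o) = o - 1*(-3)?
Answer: 81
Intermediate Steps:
Y(o) = o (Y(o) = -3 + (o - 1*(-3)) = -3 + (o + 3) = -3 + (3 + o) = o)
(-14 + Y(5))² = (-14 + 5)² = (-9)² = 81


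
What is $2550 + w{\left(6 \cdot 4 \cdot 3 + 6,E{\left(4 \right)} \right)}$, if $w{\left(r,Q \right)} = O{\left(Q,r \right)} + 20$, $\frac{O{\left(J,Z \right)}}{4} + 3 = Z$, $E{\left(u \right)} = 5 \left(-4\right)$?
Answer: $2870$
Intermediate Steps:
$E{\left(u \right)} = -20$
$O{\left(J,Z \right)} = -12 + 4 Z$
$w{\left(r,Q \right)} = 8 + 4 r$ ($w{\left(r,Q \right)} = \left(-12 + 4 r\right) + 20 = 8 + 4 r$)
$2550 + w{\left(6 \cdot 4 \cdot 3 + 6,E{\left(4 \right)} \right)} = 2550 + \left(8 + 4 \left(6 \cdot 4 \cdot 3 + 6\right)\right) = 2550 + \left(8 + 4 \left(6 \cdot 12 + 6\right)\right) = 2550 + \left(8 + 4 \left(72 + 6\right)\right) = 2550 + \left(8 + 4 \cdot 78\right) = 2550 + \left(8 + 312\right) = 2550 + 320 = 2870$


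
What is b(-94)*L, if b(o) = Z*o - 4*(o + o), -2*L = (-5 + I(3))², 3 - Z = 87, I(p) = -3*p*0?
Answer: -108100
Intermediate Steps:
I(p) = 0
Z = -84 (Z = 3 - 1*87 = 3 - 87 = -84)
L = -25/2 (L = -(-5 + 0)²/2 = -½*(-5)² = -½*25 = -25/2 ≈ -12.500)
b(o) = -92*o (b(o) = -84*o - 4*(o + o) = -84*o - 8*o = -92*o)
b(-94)*L = -92*(-94)*(-25/2) = 8648*(-25/2) = -108100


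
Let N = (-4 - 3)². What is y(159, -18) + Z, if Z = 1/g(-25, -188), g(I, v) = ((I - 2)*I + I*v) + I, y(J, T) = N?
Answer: 262151/5350 ≈ 49.000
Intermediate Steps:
N = 49 (N = (-7)² = 49)
y(J, T) = 49
g(I, v) = I + I*v + I*(-2 + I) (g(I, v) = ((-2 + I)*I + I*v) + I = (I*(-2 + I) + I*v) + I = (I*v + I*(-2 + I)) + I = I + I*v + I*(-2 + I))
Z = 1/5350 (Z = 1/(-25*(-1 - 25 - 188)) = 1/(-25*(-214)) = 1/5350 ≈ 0.00018692)
y(159, -18) + Z = 49 + 1/5350 = 262151/5350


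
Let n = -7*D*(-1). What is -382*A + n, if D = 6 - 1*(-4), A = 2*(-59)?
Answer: 45146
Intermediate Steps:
A = -118
D = 10 (D = 6 + 4 = 10)
n = 70 (n = -7*10*(-1) = -70*(-1) = 70)
-382*A + n = -382*(-118) + 70 = 45076 + 70 = 45146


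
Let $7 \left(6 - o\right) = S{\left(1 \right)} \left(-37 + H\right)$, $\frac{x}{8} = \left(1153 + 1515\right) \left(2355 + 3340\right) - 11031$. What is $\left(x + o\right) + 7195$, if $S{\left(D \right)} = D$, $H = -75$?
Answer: $121473049$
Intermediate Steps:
$x = 121465832$ ($x = 8 \left(\left(1153 + 1515\right) \left(2355 + 3340\right) - 11031\right) = 8 \left(2668 \cdot 5695 - 11031\right) = 8 \left(15194260 - 11031\right) = 8 \cdot 15183229 = 121465832$)
$o = 22$ ($o = 6 - \frac{1 \left(-37 - 75\right)}{7} = 6 - \frac{1 \left(-112\right)}{7} = 6 - -16 = 6 + 16 = 22$)
$\left(x + o\right) + 7195 = \left(121465832 + 22\right) + 7195 = 121465854 + 7195 = 121473049$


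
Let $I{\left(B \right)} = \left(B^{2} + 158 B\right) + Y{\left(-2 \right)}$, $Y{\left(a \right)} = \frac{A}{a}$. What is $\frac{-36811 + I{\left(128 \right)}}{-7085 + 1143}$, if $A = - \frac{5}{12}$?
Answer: $\frac{4867}{142608} \approx 0.034129$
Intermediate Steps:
$A = - \frac{5}{12}$ ($A = \left(-5\right) \frac{1}{12} = - \frac{5}{12} \approx -0.41667$)
$Y{\left(a \right)} = - \frac{5}{12 a}$
$I{\left(B \right)} = \frac{5}{24} + B^{2} + 158 B$ ($I{\left(B \right)} = \left(B^{2} + 158 B\right) - \frac{5}{12 \left(-2\right)} = \left(B^{2} + 158 B\right) - - \frac{5}{24} = \left(B^{2} + 158 B\right) + \frac{5}{24} = \frac{5}{24} + B^{2} + 158 B$)
$\frac{-36811 + I{\left(128 \right)}}{-7085 + 1143} = \frac{-36811 + \left(\frac{5}{24} + 128^{2} + 158 \cdot 128\right)}{-7085 + 1143} = \frac{-36811 + \left(\frac{5}{24} + 16384 + 20224\right)}{-5942} = \left(-36811 + \frac{878597}{24}\right) \left(- \frac{1}{5942}\right) = \left(- \frac{4867}{24}\right) \left(- \frac{1}{5942}\right) = \frac{4867}{142608}$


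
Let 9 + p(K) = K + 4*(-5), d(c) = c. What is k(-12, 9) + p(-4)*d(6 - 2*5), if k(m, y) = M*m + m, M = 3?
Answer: 84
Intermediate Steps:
k(m, y) = 4*m (k(m, y) = 3*m + m = 4*m)
p(K) = -29 + K (p(K) = -9 + (K + 4*(-5)) = -9 + (K - 20) = -9 + (-20 + K) = -29 + K)
k(-12, 9) + p(-4)*d(6 - 2*5) = 4*(-12) + (-29 - 4)*(6 - 2*5) = -48 - 33*(6 - 10) = -48 - 33*(-4) = -48 + 132 = 84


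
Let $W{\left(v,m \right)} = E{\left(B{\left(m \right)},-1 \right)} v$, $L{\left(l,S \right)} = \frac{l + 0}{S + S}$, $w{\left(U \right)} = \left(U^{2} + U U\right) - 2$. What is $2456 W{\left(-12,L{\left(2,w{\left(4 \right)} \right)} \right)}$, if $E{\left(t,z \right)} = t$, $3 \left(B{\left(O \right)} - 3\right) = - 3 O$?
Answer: $- \frac{437168}{5} \approx -87434.0$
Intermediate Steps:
$B{\left(O \right)} = 3 - O$ ($B{\left(O \right)} = 3 + \frac{\left(-3\right) O}{3} = 3 - O$)
$w{\left(U \right)} = -2 + 2 U^{2}$ ($w{\left(U \right)} = \left(U^{2} + U^{2}\right) - 2 = 2 U^{2} - 2 = -2 + 2 U^{2}$)
$L{\left(l,S \right)} = \frac{l}{2 S}$
$W{\left(v,m \right)} = v \left(3 - m\right)$ ($W{\left(v,m \right)} = \left(3 - m\right) v = v \left(3 - m\right)$)
$2456 W{\left(-12,L{\left(2,w{\left(4 \right)} \right)} \right)} = 2456 \left(- 12 \left(3 - \frac{1}{2} \cdot 2 \frac{1}{-2 + 2 \cdot 4^{2}}\right)\right) = 2456 \left(- 12 \left(3 - \frac{1}{2} \cdot 2 \frac{1}{-2 + 2 \cdot 16}\right)\right) = 2456 \left(- 12 \left(3 - \frac{1}{2} \cdot 2 \frac{1}{-2 + 32}\right)\right) = 2456 \left(- 12 \left(3 - \frac{1}{2} \cdot 2 \cdot \frac{1}{30}\right)\right) = 2456 \left(- 12 \left(3 - \frac{1}{30}\right)\right) = 2456 \left(\left(-12\right) \frac{89}{30}\right) = 2456 \left(- \frac{178}{5}\right) = - \frac{437168}{5}$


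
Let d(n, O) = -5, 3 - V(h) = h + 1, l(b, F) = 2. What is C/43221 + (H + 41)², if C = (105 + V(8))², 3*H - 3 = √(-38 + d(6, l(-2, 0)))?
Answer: 228135434/129663 + 28*I*√43 ≈ 1759.4 + 183.61*I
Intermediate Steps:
V(h) = 2 - h (V(h) = 3 - (h + 1) = 3 - (1 + h) = 3 + (-1 - h) = 2 - h)
H = 1 + I*√43/3 (H = 1 + √(-38 - 5)/3 = 1 + √(-43)/3 = 1 + (I*√43)/3 = 1 + I*√43/3 ≈ 1.0 + 2.1858*I)
C = 9801 (C = (105 + (2 - 1*8))² = (105 + (2 - 8))² = (105 - 6)² = 99² = 9801)
C/43221 + (H + 41)² = 9801/43221 + ((1 + I*√43/3) + 41)² = 9801*(1/43221) + (42 + I*√43/3)² = 3267/14407 + (42 + I*√43/3)²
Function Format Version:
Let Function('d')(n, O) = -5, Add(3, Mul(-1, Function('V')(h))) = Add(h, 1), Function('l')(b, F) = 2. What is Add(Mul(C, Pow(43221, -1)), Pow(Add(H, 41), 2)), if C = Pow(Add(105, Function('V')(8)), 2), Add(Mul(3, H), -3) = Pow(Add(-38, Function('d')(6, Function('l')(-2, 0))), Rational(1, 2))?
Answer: Add(Rational(228135434, 129663), Mul(28, I, Pow(43, Rational(1, 2)))) ≈ Add(1759.4, Mul(183.61, I))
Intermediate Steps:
Function('V')(h) = Add(2, Mul(-1, h)) (Function('V')(h) = Add(3, Mul(-1, Add(h, 1))) = Add(3, Mul(-1, Add(1, h))) = Add(3, Add(-1, Mul(-1, h))) = Add(2, Mul(-1, h)))
H = Add(1, Mul(Rational(1, 3), I, Pow(43, Rational(1, 2)))) (H = Add(1, Mul(Rational(1, 3), Pow(Add(-38, -5), Rational(1, 2)))) = Add(1, Mul(Rational(1, 3), Pow(-43, Rational(1, 2)))) = Add(1, Mul(Rational(1, 3), Mul(I, Pow(43, Rational(1, 2))))) = Add(1, Mul(Rational(1, 3), I, Pow(43, Rational(1, 2)))) ≈ Add(1.0000, Mul(2.1858, I)))
C = 9801 (C = Pow(Add(105, Add(2, Mul(-1, 8))), 2) = Pow(Add(105, Add(2, -8)), 2) = Pow(Add(105, -6), 2) = Pow(99, 2) = 9801)
Add(Mul(C, Pow(43221, -1)), Pow(Add(H, 41), 2)) = Add(Mul(9801, Pow(43221, -1)), Pow(Add(Add(1, Mul(Rational(1, 3), I, Pow(43, Rational(1, 2)))), 41), 2)) = Add(Mul(9801, Rational(1, 43221)), Pow(Add(42, Mul(Rational(1, 3), I, Pow(43, Rational(1, 2)))), 2)) = Add(Rational(3267, 14407), Pow(Add(42, Mul(Rational(1, 3), I, Pow(43, Rational(1, 2)))), 2))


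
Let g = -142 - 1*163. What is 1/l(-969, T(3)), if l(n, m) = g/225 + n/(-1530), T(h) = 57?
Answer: -18/13 ≈ -1.3846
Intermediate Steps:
g = -305 (g = -142 - 163 = -305)
l(n, m) = -61/45 - n/1530 (l(n, m) = -305/225 + n/(-1530) = -305*1/225 + n*(-1/1530) = -61/45 - n/1530)
1/l(-969, T(3)) = 1/(-61/45 - 1/1530*(-969)) = 1/(-61/45 + 19/30) = 1/(-13/18) = -18/13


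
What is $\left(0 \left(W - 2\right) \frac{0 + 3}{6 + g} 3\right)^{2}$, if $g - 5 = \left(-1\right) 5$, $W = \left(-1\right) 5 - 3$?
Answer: $0$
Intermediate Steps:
$W = -8$ ($W = -5 - 3 = -8$)
$g = 0$ ($g = 5 - 5 = 0$)
$\left(0 \left(W - 2\right) \frac{0 + 3}{6 + g} 3\right)^{2} = \left(0 \left(-8 - 2\right) \frac{0 + 3}{6 + 0} \cdot 3\right)^{2} = \left(0 \left(-10\right) \frac{3}{6} \cdot 3\right)^{2} = \left(0 \cdot 3 \cdot \frac{1}{6} \cdot 3\right)^{2} = \left(0 \cdot \frac{1}{2} \cdot 3\right)^{2} = \left(0 \cdot 3\right)^{2} = 0^{2} = 0$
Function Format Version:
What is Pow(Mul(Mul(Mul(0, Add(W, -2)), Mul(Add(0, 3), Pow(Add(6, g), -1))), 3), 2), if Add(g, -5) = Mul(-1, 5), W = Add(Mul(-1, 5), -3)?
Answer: 0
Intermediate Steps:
W = -8 (W = Add(-5, -3) = -8)
g = 0 (g = Add(5, Mul(-1, 5)) = Add(5, -5) = 0)
Pow(Mul(Mul(Mul(0, Add(W, -2)), Mul(Add(0, 3), Pow(Add(6, g), -1))), 3), 2) = Pow(Mul(Mul(Mul(0, Add(-8, -2)), Mul(Add(0, 3), Pow(Add(6, 0), -1))), 3), 2) = Pow(Mul(Mul(Mul(0, -10), Mul(3, Pow(6, -1))), 3), 2) = Pow(Mul(Mul(0, Mul(3, Rational(1, 6))), 3), 2) = Pow(Mul(Mul(0, Rational(1, 2)), 3), 2) = Pow(Mul(0, 3), 2) = Pow(0, 2) = 0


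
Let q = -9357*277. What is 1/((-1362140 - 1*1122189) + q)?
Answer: -1/5076218 ≈ -1.9700e-7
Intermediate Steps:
q = -2591889
1/((-1362140 - 1*1122189) + q) = 1/((-1362140 - 1*1122189) - 2591889) = 1/((-1362140 - 1122189) - 2591889) = 1/(-2484329 - 2591889) = 1/(-5076218) = -1/5076218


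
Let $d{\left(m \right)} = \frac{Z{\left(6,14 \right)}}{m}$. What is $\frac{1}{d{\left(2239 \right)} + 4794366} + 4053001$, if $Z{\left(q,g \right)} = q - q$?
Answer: $\frac{19431570192367}{4794366} \approx 4.053 \cdot 10^{6}$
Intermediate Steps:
$Z{\left(q,g \right)} = 0$
$d{\left(m \right)} = 0$ ($d{\left(m \right)} = \frac{0}{m} = 0$)
$\frac{1}{d{\left(2239 \right)} + 4794366} + 4053001 = \frac{1}{0 + 4794366} + 4053001 = \frac{1}{4794366} + 4053001 = \frac{19431570192367}{4794366}$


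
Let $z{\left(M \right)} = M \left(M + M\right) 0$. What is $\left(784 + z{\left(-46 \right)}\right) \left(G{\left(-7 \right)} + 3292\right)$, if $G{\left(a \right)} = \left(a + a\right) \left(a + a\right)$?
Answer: $2734592$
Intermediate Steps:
$G{\left(a \right)} = 4 a^{2}$ ($G{\left(a \right)} = 2 a 2 a = 4 a^{2}$)
$z{\left(M \right)} = 0$ ($z{\left(M \right)} = M 2 M 0 = 2 M^{2} \cdot 0 = 0$)
$\left(784 + z{\left(-46 \right)}\right) \left(G{\left(-7 \right)} + 3292\right) = \left(784 + 0\right) \left(4 \left(-7\right)^{2} + 3292\right) = 784 \left(4 \cdot 49 + 3292\right) = 784 \left(196 + 3292\right) = 784 \cdot 3488 = 2734592$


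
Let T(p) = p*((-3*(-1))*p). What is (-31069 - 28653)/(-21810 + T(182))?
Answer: -29861/38781 ≈ -0.76999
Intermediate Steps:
T(p) = 3*p² (T(p) = p*(3*p) = 3*p²)
(-31069 - 28653)/(-21810 + T(182)) = (-31069 - 28653)/(-21810 + 3*182²) = -59722/(-21810 + 3*33124) = -59722/(-21810 + 99372) = -59722/77562 = -59722*1/77562 = -29861/38781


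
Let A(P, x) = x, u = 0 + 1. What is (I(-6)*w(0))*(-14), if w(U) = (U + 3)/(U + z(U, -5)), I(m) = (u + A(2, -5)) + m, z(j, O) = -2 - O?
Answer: 140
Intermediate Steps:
u = 1
I(m) = -4 + m (I(m) = (1 - 5) + m = -4 + m)
w(U) = 1 (w(U) = (U + 3)/(U + (-2 - 1*(-5))) = (3 + U)/(U + (-2 + 5)) = (3 + U)/(U + 3) = (3 + U)/(3 + U) = 1)
(I(-6)*w(0))*(-14) = ((-4 - 6)*1)*(-14) = -10*1*(-14) = -10*(-14) = 140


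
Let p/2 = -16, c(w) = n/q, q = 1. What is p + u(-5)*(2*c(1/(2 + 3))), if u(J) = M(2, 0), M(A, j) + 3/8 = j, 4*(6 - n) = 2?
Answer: -289/8 ≈ -36.125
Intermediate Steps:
n = 11/2 (n = 6 - ¼*2 = 6 - ½ = 11/2 ≈ 5.5000)
M(A, j) = -3/8 + j
u(J) = -3/8 (u(J) = -3/8 + 0 = -3/8)
c(w) = 11/2 (c(w) = (11/2)/1 = (11/2)*1 = 11/2)
p = -32 (p = 2*(-16) = -32)
p + u(-5)*(2*c(1/(2 + 3))) = -32 - 3*11/(4*2) = -32 - 3/8*11 = -32 - 33/8 = -289/8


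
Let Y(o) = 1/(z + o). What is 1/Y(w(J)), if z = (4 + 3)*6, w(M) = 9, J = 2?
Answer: 51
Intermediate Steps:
z = 42 (z = 7*6 = 42)
Y(o) = 1/(42 + o)
1/Y(w(J)) = 1/(1/(42 + 9)) = 1/(1/51) = 51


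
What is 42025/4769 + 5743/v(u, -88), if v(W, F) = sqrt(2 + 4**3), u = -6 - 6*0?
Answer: 42025/4769 + 5743*sqrt(66)/66 ≈ 715.73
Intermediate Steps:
u = -6 (u = -6 + 0 = -6)
v(W, F) = sqrt(66) (v(W, F) = sqrt(2 + 64) = sqrt(66))
42025/4769 + 5743/v(u, -88) = 42025/4769 + 5743/(sqrt(66)) = 42025*(1/4769) + 5743*(sqrt(66)/66) = 42025/4769 + 5743*sqrt(66)/66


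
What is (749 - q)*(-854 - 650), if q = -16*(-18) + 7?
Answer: -682816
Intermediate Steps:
q = 295 (q = 288 + 7 = 295)
(749 - q)*(-854 - 650) = (749 - 1*295)*(-854 - 650) = (749 - 295)*(-1504) = 454*(-1504) = -682816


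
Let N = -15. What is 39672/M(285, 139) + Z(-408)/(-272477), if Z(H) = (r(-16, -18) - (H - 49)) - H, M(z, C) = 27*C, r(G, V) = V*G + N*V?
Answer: 1200485225/113622909 ≈ 10.566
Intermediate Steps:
r(G, V) = -15*V + G*V (r(G, V) = V*G - 15*V = G*V - 15*V = -15*V + G*V)
Z(H) = 607 - 2*H (Z(H) = (-18*(-15 - 16) - (H - 49)) - H = (-18*(-31) - (-49 + H)) - H = (558 + (49 - H)) - H = (607 - H) - H = 607 - 2*H)
39672/M(285, 139) + Z(-408)/(-272477) = 39672/((27*139)) + (607 - 2*(-408))/(-272477) = 39672/3753 + (607 + 816)*(-1/272477) = 39672*(1/3753) + 1423*(-1/272477) = 4408/417 - 1423/272477 = 1200485225/113622909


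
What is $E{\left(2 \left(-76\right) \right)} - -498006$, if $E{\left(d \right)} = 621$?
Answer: $498627$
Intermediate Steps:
$E{\left(2 \left(-76\right) \right)} - -498006 = 621 - -498006 = 621 + 498006 = 498627$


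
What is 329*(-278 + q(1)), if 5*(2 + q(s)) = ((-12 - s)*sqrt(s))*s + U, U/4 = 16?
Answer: -443821/5 ≈ -88764.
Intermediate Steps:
U = 64 (U = 4*16 = 64)
q(s) = 54/5 + s**(3/2)*(-12 - s)/5 (q(s) = -2 + (((-12 - s)*sqrt(s))*s + 64)/5 = -2 + ((sqrt(s)*(-12 - s))*s + 64)/5 = -2 + (s**(3/2)*(-12 - s) + 64)/5 = -2 + (64 + s**(3/2)*(-12 - s))/5 = -2 + (64/5 + s**(3/2)*(-12 - s)/5) = 54/5 + s**(3/2)*(-12 - s)/5)
329*(-278 + q(1)) = 329*(-278 + (54/5 - 12*1**(3/2)/5 - 1**(5/2)/5)) = 329*(-278 + (54/5 - 12/5*1 - 1/5*1)) = 329*(-278 + (54/5 - 12/5 - 1/5)) = 329*(-278 + 41/5) = 329*(-1349/5) = -443821/5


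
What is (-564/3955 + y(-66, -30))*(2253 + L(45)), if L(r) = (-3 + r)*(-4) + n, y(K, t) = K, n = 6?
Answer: -546993054/3955 ≈ -1.3830e+5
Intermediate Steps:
L(r) = 18 - 4*r (L(r) = (-3 + r)*(-4) + 6 = (12 - 4*r) + 6 = 18 - 4*r)
(-564/3955 + y(-66, -30))*(2253 + L(45)) = (-564/3955 - 66)*(2253 + (18 - 4*45)) = (-564*1/3955 - 66)*(2253 + (18 - 180)) = (-564/3955 - 66)*(2253 - 162) = -261594/3955*2091 = -546993054/3955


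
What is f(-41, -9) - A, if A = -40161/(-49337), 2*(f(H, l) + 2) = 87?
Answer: 4014649/98674 ≈ 40.686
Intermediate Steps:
f(H, l) = 83/2 (f(H, l) = -2 + (½)*87 = -2 + 87/2 = 83/2)
A = 40161/49337 (A = -40161*(-1/49337) = 40161/49337 ≈ 0.81401)
f(-41, -9) - A = 83/2 - 1*40161/49337 = 83/2 - 40161/49337 = 4014649/98674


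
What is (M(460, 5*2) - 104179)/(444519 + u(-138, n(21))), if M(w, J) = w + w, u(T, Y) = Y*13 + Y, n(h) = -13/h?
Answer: -6591/28373 ≈ -0.23230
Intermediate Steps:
u(T, Y) = 14*Y (u(T, Y) = 13*Y + Y = 14*Y)
M(w, J) = 2*w
(M(460, 5*2) - 104179)/(444519 + u(-138, n(21))) = (2*460 - 104179)/(444519 + 14*(-13/21)) = (920 - 104179)/(444519 + 14*(-13*1/21)) = -103259/(444519 + 14*(-13/21)) = -103259/(444519 - 26/3) = -103259/1333531/3 = -103259*3/1333531 = -6591/28373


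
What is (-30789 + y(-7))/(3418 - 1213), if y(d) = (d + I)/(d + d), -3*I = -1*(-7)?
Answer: -377/27 ≈ -13.963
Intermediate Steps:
I = -7/3 (I = -(-1)*(-7)/3 = -1/3*7 = -7/3 ≈ -2.3333)
y(d) = (-7/3 + d)/(2*d) (y(d) = (d - 7/3)/(d + d) = (-7/3 + d)/((2*d)) = (-7/3 + d)*(1/(2*d)) = (-7/3 + d)/(2*d))
(-30789 + y(-7))/(3418 - 1213) = (-30789 + (1/6)*(-7 + 3*(-7))/(-7))/(3418 - 1213) = (-30789 + (1/6)*(-1/7)*(-7 - 21))/2205 = (-30789 + (1/6)*(-1/7)*(-28))*(1/2205) = (-30789 + 2/3)*(1/2205) = -92365/3*1/2205 = -377/27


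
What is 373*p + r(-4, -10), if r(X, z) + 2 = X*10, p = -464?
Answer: -173114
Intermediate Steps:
r(X, z) = -2 + 10*X (r(X, z) = -2 + X*10 = -2 + 10*X)
373*p + r(-4, -10) = 373*(-464) + (-2 + 10*(-4)) = -173072 + (-2 - 40) = -173072 - 42 = -173114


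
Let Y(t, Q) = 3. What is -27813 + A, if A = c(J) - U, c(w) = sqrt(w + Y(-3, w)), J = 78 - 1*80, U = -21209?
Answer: -6603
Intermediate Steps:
J = -2 (J = 78 - 80 = -2)
c(w) = sqrt(3 + w) (c(w) = sqrt(w + 3) = sqrt(3 + w))
A = 21210 (A = sqrt(3 - 2) - 1*(-21209) = sqrt(1) + 21209 = 1 + 21209 = 21210)
-27813 + A = -27813 + 21210 = -6603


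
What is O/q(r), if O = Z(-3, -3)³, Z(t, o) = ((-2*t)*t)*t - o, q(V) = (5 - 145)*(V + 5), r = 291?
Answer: -185193/41440 ≈ -4.4689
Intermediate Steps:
q(V) = -700 - 140*V (q(V) = -140*(5 + V) = -700 - 140*V)
Z(t, o) = -o - 2*t³ (Z(t, o) = (-2*t²)*t - o = -2*t³ - o = -o - 2*t³)
O = 185193 (O = (-1*(-3) - 2*(-3)³)³ = (3 - 2*(-27))³ = (3 + 54)³ = 57³ = 185193)
O/q(r) = 185193/(-700 - 140*291) = 185193/(-700 - 40740) = 185193/(-41440) = 185193*(-1/41440) = -185193/41440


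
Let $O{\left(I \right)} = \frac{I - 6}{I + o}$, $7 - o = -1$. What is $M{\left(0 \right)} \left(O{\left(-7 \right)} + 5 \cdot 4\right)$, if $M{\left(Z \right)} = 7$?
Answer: $49$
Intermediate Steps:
$o = 8$ ($o = 7 - -1 = 7 + 1 = 8$)
$O{\left(I \right)} = \frac{-6 + I}{8 + I}$ ($O{\left(I \right)} = \frac{I - 6}{I + 8} = \frac{-6 + I}{8 + I}$)
$M{\left(0 \right)} \left(O{\left(-7 \right)} + 5 \cdot 4\right) = 7 \left(\frac{-6 - 7}{8 - 7} + 5 \cdot 4\right) = 7 \left(1^{-1} \left(-13\right) + 20\right) = 7 \left(1 \left(-13\right) + 20\right) = 7 \left(-13 + 20\right) = 7 \cdot 7 = 49$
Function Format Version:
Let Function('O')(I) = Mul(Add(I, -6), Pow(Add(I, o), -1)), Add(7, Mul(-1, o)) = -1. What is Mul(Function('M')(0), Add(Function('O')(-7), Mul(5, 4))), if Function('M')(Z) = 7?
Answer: 49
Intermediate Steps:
o = 8 (o = Add(7, Mul(-1, -1)) = Add(7, 1) = 8)
Function('O')(I) = Mul(Pow(Add(8, I), -1), Add(-6, I)) (Function('O')(I) = Mul(Add(I, -6), Pow(Add(I, 8), -1)) = Mul(Add(-6, I), Pow(Add(8, I), -1)) = Mul(Pow(Add(8, I), -1), Add(-6, I)))
Mul(Function('M')(0), Add(Function('O')(-7), Mul(5, 4))) = Mul(7, Add(Mul(Pow(Add(8, -7), -1), Add(-6, -7)), Mul(5, 4))) = Mul(7, Add(Mul(Pow(1, -1), -13), 20)) = Mul(7, Add(Mul(1, -13), 20)) = Mul(7, Add(-13, 20)) = Mul(7, 7) = 49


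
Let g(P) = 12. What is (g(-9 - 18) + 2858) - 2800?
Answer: 70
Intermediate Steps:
(g(-9 - 18) + 2858) - 2800 = (12 + 2858) - 2800 = 2870 - 2800 = 70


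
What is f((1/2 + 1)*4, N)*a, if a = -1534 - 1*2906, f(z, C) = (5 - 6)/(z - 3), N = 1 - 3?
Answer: 1480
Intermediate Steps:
N = -2
f(z, C) = -1/(-3 + z)
a = -4440 (a = -1534 - 2906 = -4440)
f((1/2 + 1)*4, N)*a = -1/(-3 + (1/2 + 1)*4)*(-4440) = -1/(-3 + (½ + 1)*4)*(-4440) = -1/(-3 + (3/2)*4)*(-4440) = -1/(-3 + 6)*(-4440) = -1/3*(-4440) = -1*⅓*(-4440) = -⅓*(-4440) = 1480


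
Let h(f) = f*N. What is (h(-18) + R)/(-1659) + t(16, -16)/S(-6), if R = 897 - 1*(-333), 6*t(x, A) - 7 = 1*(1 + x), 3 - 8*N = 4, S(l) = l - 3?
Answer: -23635/19908 ≈ -1.1872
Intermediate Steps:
S(l) = -3 + l
N = -1/8 (N = 3/8 - 1/8*4 = 3/8 - 1/2 = -1/8 ≈ -0.12500)
h(f) = -f/8 (h(f) = f*(-1/8) = -f/8)
t(x, A) = 4/3 + x/6 (t(x, A) = 7/6 + (1*(1 + x))/6 = 7/6 + (1 + x)/6 = 7/6 + (1/6 + x/6) = 4/3 + x/6)
R = 1230 (R = 897 + 333 = 1230)
(h(-18) + R)/(-1659) + t(16, -16)/S(-6) = (-1/8*(-18) + 1230)/(-1659) + (4/3 + (1/6)*16)/(-3 - 6) = (9/4 + 1230)*(-1/1659) + (4/3 + 8/3)/(-9) = (4929/4)*(-1/1659) + 4*(-1/9) = -1643/2212 - 4/9 = -23635/19908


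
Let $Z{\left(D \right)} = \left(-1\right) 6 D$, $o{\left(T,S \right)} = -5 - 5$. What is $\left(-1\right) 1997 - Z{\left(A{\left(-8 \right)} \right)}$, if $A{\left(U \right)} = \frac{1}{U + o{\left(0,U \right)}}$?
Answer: $- \frac{5992}{3} \approx -1997.3$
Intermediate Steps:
$o{\left(T,S \right)} = -10$
$A{\left(U \right)} = \frac{1}{-10 + U}$ ($A{\left(U \right)} = \frac{1}{U - 10} = \frac{1}{-10 + U}$)
$Z{\left(D \right)} = - 6 D$
$\left(-1\right) 1997 - Z{\left(A{\left(-8 \right)} \right)} = \left(-1\right) 1997 - - \frac{6}{-10 - 8} = -1997 - - \frac{6}{-18} = -1997 - \left(-6\right) \left(- \frac{1}{18}\right) = -1997 - \frac{1}{3} = - \frac{5992}{3}$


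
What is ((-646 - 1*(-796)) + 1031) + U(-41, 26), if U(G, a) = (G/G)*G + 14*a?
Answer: 1504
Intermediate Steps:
U(G, a) = G + 14*a (U(G, a) = 1*G + 14*a = G + 14*a)
((-646 - 1*(-796)) + 1031) + U(-41, 26) = ((-646 - 1*(-796)) + 1031) + (-41 + 14*26) = ((-646 + 796) + 1031) + (-41 + 364) = (150 + 1031) + 323 = 1181 + 323 = 1504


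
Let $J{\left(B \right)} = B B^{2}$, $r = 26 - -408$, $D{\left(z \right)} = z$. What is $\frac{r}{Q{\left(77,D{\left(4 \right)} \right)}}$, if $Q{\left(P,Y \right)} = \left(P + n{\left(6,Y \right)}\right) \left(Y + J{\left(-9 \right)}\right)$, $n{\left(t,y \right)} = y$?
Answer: $- \frac{434}{58725} \approx -0.0073904$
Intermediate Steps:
$r = 434$ ($r = 26 + 408 = 434$)
$J{\left(B \right)} = B^{3}$
$Q{\left(P,Y \right)} = \left(-729 + Y\right) \left(P + Y\right)$ ($Q{\left(P,Y \right)} = \left(P + Y\right) \left(Y + \left(-9\right)^{3}\right) = \left(P + Y\right) \left(Y - 729\right) = \left(P + Y\right) \left(-729 + Y\right) = \left(-729 + Y\right) \left(P + Y\right)$)
$\frac{r}{Q{\left(77,D{\left(4 \right)} \right)}} = \frac{434}{4^{2} - 56133 - 2916 + 77 \cdot 4} = \frac{434}{16 - 56133 - 2916 + 308} = \frac{434}{-58725} = 434 \left(- \frac{1}{58725}\right) = - \frac{434}{58725}$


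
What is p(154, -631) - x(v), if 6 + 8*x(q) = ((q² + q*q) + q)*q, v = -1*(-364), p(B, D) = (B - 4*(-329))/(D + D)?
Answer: -30474014799/2524 ≈ -1.2074e+7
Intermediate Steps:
p(B, D) = (1316 + B)/(2*D) (p(B, D) = (B + 1316)/((2*D)) = (1316 + B)*(1/(2*D)) = (1316 + B)/(2*D))
v = 364
x(q) = -¾ + q*(q + 2*q²)/8 (x(q) = -¾ + (((q² + q*q) + q)*q)/8 = -¾ + (((q² + q²) + q)*q)/8 = -¾ + ((2*q² + q)*q)/8 = -¾ + ((q + 2*q²)*q)/8 = -¾ + (q*(q + 2*q²))/8 = -¾ + q*(q + 2*q²)/8)
p(154, -631) - x(v) = (½)*(1316 + 154)/(-631) - (-¾ + (¼)*364³ + (⅛)*364²) = (½)*(-1/631)*1470 - (-¾ + (¼)*48228544 + (⅛)*132496) = -735/631 - (-¾ + 12057136 + 16562) = -735/631 - 1*48294789/4 = -735/631 - 48294789/4 = -30474014799/2524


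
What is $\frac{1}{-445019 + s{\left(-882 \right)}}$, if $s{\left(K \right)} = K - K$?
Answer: $- \frac{1}{445019} \approx -2.2471 \cdot 10^{-6}$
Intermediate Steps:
$s{\left(K \right)} = 0$
$\frac{1}{-445019 + s{\left(-882 \right)}} = \frac{1}{-445019 + 0} = \frac{1}{-445019} = - \frac{1}{445019}$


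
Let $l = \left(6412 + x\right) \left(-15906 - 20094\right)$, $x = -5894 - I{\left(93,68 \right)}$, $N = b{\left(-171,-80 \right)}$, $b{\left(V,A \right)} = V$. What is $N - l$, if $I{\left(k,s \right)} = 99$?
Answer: $15083829$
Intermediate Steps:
$N = -171$
$x = -5993$ ($x = -5894 - 99 = -5993$)
$l = -15084000$ ($l = \left(6412 - 5993\right) \left(-15906 - 20094\right) = 419 \left(-36000\right) = -15084000$)
$N - l = -171 - -15084000 = -171 + 15084000 = 15083829$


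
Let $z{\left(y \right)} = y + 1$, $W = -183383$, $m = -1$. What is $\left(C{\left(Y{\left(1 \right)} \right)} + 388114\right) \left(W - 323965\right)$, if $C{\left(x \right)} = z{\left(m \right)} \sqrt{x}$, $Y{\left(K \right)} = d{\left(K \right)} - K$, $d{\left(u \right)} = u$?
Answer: $-196908861672$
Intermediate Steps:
$z{\left(y \right)} = 1 + y$
$Y{\left(K \right)} = 0$ ($Y{\left(K \right)} = K - K = 0$)
$C{\left(x \right)} = 0$ ($C{\left(x \right)} = \left(1 - 1\right) \sqrt{x} = 0 \sqrt{x} = 0$)
$\left(C{\left(Y{\left(1 \right)} \right)} + 388114\right) \left(W - 323965\right) = \left(0 + 388114\right) \left(-183383 - 323965\right) = 388114 \left(-507348\right) = -196908861672$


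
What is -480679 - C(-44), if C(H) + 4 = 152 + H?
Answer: -480783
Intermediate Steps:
C(H) = 148 + H (C(H) = -4 + (152 + H) = 148 + H)
-480679 - C(-44) = -480679 - (148 - 44) = -480679 - 1*104 = -480679 - 104 = -480783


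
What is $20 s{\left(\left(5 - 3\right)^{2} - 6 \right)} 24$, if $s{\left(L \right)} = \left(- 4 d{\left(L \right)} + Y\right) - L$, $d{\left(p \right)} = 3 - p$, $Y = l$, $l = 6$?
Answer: $-5760$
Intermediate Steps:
$Y = 6$
$s{\left(L \right)} = -6 + 3 L$ ($s{\left(L \right)} = \left(- 4 \left(3 - L\right) + 6\right) - L = \left(\left(-12 + 4 L\right) + 6\right) - L = \left(-6 + 4 L\right) - L = -6 + 3 L$)
$20 s{\left(\left(5 - 3\right)^{2} - 6 \right)} 24 = 20 \left(-6 + 3 \left(\left(5 - 3\right)^{2} - 6\right)\right) 24 = 20 \left(-6 + 3 \left(2^{2} - 6\right)\right) 24 = 20 \left(-6 + 3 \left(4 - 6\right)\right) 24 = 20 \left(-6 + 3 \left(-2\right)\right) 24 = 20 \left(-6 - 6\right) 24 = 20 \left(-12\right) 24 = \left(-240\right) 24 = -5760$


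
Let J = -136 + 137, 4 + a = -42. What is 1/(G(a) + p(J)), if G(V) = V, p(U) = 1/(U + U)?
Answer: -2/91 ≈ -0.021978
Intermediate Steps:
a = -46 (a = -4 - 42 = -46)
J = 1
p(U) = 1/(2*U)
1/(G(a) + p(J)) = 1/(-46 + (1/2)/1) = 1/(-46 + (1/2)*1) = 1/(-46 + 1/2) = 1/(-91/2) = -2/91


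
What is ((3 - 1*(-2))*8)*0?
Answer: 0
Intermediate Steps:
((3 - 1*(-2))*8)*0 = ((3 + 2)*8)*0 = (5*8)*0 = 40*0 = 0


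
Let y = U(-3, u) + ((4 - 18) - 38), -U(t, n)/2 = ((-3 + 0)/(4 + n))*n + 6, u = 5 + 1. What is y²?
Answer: 91204/25 ≈ 3648.2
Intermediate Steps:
u = 6
U(t, n) = -12 + 6*n/(4 + n) (U(t, n) = -2*(((-3 + 0)/(4 + n))*n + 6) = -2*((-3/(4 + n))*n + 6) = -2*(-3*n/(4 + n) + 6) = -2*(6 - 3*n/(4 + n)) = -12 + 6*n/(4 + n))
y = -302/5 (y = 6*(-8 - 1*6)/(4 + 6) + ((4 - 18) - 38) = 6*(-8 - 6)/10 + (-14 - 38) = 6*(⅒)*(-14) - 52 = -42/5 - 52 = -302/5 ≈ -60.400)
y² = (-302/5)² = 91204/25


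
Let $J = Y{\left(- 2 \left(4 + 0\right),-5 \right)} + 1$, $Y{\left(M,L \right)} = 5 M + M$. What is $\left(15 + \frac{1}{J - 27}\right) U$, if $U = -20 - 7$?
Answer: $- \frac{29943}{74} \approx -404.64$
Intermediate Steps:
$Y{\left(M,L \right)} = 6 M$
$J = -47$ ($J = 6 \left(- 2 \left(4 + 0\right)\right) + 1 = 6 \left(\left(-2\right) 4\right) + 1 = 6 \left(-8\right) + 1 = -48 + 1 = -47$)
$U = -27$
$\left(15 + \frac{1}{J - 27}\right) U = \left(15 + \frac{1}{-47 - 27}\right) \left(-27\right) = \left(15 + \frac{1}{-74}\right) \left(-27\right) = \left(15 - \frac{1}{74}\right) \left(-27\right) = \frac{1109}{74} \left(-27\right) = - \frac{29943}{74}$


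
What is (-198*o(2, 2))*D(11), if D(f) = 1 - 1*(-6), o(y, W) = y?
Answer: -2772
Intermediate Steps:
D(f) = 7 (D(f) = 1 + 6 = 7)
(-198*o(2, 2))*D(11) = -198*2*7 = -396*7 = -2772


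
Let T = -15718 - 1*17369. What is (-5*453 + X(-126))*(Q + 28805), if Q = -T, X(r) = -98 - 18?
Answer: -147364852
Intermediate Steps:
X(r) = -116
T = -33087 (T = -15718 - 17369 = -33087)
Q = 33087 (Q = -1*(-33087) = 33087)
(-5*453 + X(-126))*(Q + 28805) = (-5*453 - 116)*(33087 + 28805) = (-2265 - 116)*61892 = -2381*61892 = -147364852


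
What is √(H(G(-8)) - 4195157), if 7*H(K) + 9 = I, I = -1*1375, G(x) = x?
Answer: I*√205572381/7 ≈ 2048.3*I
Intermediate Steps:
I = -1375
H(K) = -1384/7 (H(K) = -9/7 + (⅐)*(-1375) = -9/7 - 1375/7 = -1384/7)
√(H(G(-8)) - 4195157) = √(-1384/7 - 4195157) = √(-29367483/7) = I*√205572381/7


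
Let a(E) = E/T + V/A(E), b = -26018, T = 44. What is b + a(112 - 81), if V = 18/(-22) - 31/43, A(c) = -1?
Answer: -49221811/1892 ≈ -26016.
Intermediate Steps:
V = -728/473 (V = 18*(-1/22) - 31*1/43 = -9/11 - 31/43 = -728/473 ≈ -1.5391)
a(E) = 728/473 + E/44 (a(E) = E/44 - 728/473/(-1) = E*(1/44) - 728/473*(-1) = E/44 + 728/473 = 728/473 + E/44)
b + a(112 - 81) = -26018 + (728/473 + (112 - 81)/44) = -26018 + (728/473 + (1/44)*31) = -26018 + (728/473 + 31/44) = -26018 + 4245/1892 = -49221811/1892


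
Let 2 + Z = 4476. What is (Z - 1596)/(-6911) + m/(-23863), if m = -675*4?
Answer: -50018014/164917193 ≈ -0.30329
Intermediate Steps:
Z = 4474 (Z = -2 + 4476 = 4474)
m = -2700
(Z - 1596)/(-6911) + m/(-23863) = (4474 - 1596)/(-6911) - 2700/(-23863) = 2878*(-1/6911) - 2700*(-1/23863) = -2878/6911 + 2700/23863 = -50018014/164917193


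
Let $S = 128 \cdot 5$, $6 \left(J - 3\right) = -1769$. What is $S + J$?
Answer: $\frac{2089}{6} \approx 348.17$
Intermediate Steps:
$J = - \frac{1751}{6}$ ($J = 3 + \frac{1}{6} \left(-1769\right) = 3 - \frac{1769}{6} = - \frac{1751}{6} \approx -291.83$)
$S = 640$
$S + J = 640 - \frac{1751}{6} = \frac{2089}{6}$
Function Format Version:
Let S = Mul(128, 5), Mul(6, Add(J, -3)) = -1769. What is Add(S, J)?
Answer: Rational(2089, 6) ≈ 348.17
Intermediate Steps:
J = Rational(-1751, 6) (J = Add(3, Mul(Rational(1, 6), -1769)) = Add(3, Rational(-1769, 6)) = Rational(-1751, 6) ≈ -291.83)
S = 640
Add(S, J) = Add(640, Rational(-1751, 6)) = Rational(2089, 6)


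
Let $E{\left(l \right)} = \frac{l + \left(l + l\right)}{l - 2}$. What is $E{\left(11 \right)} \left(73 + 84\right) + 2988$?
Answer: $\frac{10691}{3} \approx 3563.7$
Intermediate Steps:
$E{\left(l \right)} = \frac{3 l}{-2 + l}$ ($E{\left(l \right)} = \frac{l + 2 l}{-2 + l} = \frac{3 l}{-2 + l}$)
$E{\left(11 \right)} \left(73 + 84\right) + 2988 = 3 \cdot 11 \frac{1}{-2 + 11} \left(73 + 84\right) + 2988 = 3 \cdot 11 \cdot \frac{1}{9} \cdot 157 + 2988 = \frac{11}{3} \cdot 157 + 2988 = \frac{1727}{3} + 2988 = \frac{10691}{3}$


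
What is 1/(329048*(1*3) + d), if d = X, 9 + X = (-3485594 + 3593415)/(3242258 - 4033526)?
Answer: 791268/781088229359 ≈ 1.0130e-6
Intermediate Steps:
X = -7229233/791268 (X = -9 + (-3485594 + 3593415)/(3242258 - 4033526) = -9 + 107821/(-791268) = -9 + 107821*(-1/791268) = -9 - 107821/791268 = -7229233/791268 ≈ -9.1363)
d = -7229233/791268 ≈ -9.1363
1/(329048*(1*3) + d) = 1/(329048*(1*3) - 7229233/791268) = 1/(329048*3 - 7229233/791268) = 1/(987144 - 7229233/791268) = 1/(781088229359/791268) = 791268/781088229359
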